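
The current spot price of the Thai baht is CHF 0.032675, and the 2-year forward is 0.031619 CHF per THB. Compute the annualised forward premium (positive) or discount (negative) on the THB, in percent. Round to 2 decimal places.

-1.62%

T = 2 years.
Period premium: (0.031619 − 0.032675)/0.032675 = -0.0323183.
Per annum: -0.0323183 / 2 = -0.016159 = -1.62%.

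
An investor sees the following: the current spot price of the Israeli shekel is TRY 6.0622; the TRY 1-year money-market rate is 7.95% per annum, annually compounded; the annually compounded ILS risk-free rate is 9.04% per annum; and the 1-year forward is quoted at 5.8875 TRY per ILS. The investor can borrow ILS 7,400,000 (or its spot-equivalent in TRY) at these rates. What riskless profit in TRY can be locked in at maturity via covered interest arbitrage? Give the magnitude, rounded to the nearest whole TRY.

TRY 920,670

T = 1 year.
Invest the ILS and cover forward: 7,400,000 × 1.090400 × 5.8875 = TRY 47,506,002.00.
Convert at spot and invest in TRY: 7,400,000 × 6.0622 × 1.079500 = TRY 48,426,672.26.
The quoted forward undervalues ILS, so borrow ILS, convert to TRY at spot, deposit the TRY at 7.95%, and buy ILS forward at 5.8875 to cover the loan.
Profit = 48,426,672.26 − 47,506,002.00 = TRY 920,670.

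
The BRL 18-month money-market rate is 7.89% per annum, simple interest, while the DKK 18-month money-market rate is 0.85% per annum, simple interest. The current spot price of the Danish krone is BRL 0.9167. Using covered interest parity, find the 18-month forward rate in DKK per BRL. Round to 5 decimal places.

T = 18/12 years.
Growth of 1 BRL over T: 1 + 0.0789×18/12 = 1.118350.
DKK growth factor: 1 + 0.0085×18/12 = 1.012750.
So F = 0.9167 × 1.118350 / 1.012750 = 1.012285 (BRL/DKK).
Invert for DKK per BRL: 1 / 1.012285 = 0.98786.

0.98786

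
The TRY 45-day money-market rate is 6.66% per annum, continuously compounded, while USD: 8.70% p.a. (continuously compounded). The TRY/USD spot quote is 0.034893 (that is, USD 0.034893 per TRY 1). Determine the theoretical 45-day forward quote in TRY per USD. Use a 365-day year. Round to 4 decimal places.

28.5871

T = 45/365 years.
USD accumulates by e^(0.0870×45/365) = 1.01078376.
TRY growth factor: e^(0.0666×45/365) = 1.00824476.
Forward (USD per TRY) = 0.034893 × 1.01078376 / 1.00824476 = 0.034980869.
Invert for TRY per USD: 1 / 0.034980869 = 28.5871.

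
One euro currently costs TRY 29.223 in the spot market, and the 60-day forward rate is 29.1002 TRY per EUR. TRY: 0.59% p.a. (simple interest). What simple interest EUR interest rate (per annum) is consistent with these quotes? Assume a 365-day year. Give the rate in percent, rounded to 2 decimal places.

3.16%

T = 60/365 years.
F/S = 29.1002/29.223 = 0.9957978 = (growth of TRY) / (growth of EUR).
TRY growth factor: 1 + 0.0059×60/365 = 1.0009699.
So the EUR growth factor = 1.0051939.
(1.0051939 − 1)/T = 0.031596, i.e. 3.16%.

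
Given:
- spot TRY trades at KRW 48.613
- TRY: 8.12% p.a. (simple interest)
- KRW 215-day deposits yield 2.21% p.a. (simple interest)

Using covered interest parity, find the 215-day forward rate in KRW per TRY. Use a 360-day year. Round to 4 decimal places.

46.9765

T = 215/360 years.
Growth of 1 KRW over T: 1 + 0.0221×215/360 = 1.01319861.
TRY growth factor: 1 + 0.0812×215/360 = 1.04849444.
Forward (KRW per TRY) = 48.613 × 1.01319861 / 1.04849444 = 46.976524.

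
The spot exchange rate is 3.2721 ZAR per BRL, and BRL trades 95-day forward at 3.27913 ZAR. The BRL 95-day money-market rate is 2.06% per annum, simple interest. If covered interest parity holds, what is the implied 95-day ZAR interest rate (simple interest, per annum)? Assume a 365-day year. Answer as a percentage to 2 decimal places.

T = 95/365 years.
By CIP, F/S equals the ZAR-to-BRL growth ratio: 3.27913/3.2721 = 1.0021485.
The BRL side grows by 1 + 0.0206×95/365 = 1.0053616.
That pins the ZAR growth at 1.0075216.
r = (1.0075216 − 1)/(95/365) = 0.028899 → 2.89%.

2.89%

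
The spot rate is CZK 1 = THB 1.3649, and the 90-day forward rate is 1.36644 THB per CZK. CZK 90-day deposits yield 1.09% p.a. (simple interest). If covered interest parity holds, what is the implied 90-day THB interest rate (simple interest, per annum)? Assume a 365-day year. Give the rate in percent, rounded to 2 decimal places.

T = 90/365 years.
F/S = 1.36644/1.3649 = 1.0011283 = (growth of THB) / (growth of CZK).
CZK growth factor: 1 + 0.0109×90/365 = 1.0026877.
Hence g_THB = 1.003819.
r = (1.003819 − 1)/(90/365) = 0.015488 → 1.55%.

1.55%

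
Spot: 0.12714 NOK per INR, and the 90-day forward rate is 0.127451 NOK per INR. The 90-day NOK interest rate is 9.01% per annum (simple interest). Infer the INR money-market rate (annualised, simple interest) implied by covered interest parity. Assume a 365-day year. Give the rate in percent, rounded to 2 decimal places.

8.00%

T = 90/365 years.
CIP gives F = S · g_NOK/g_INR, so g_NOK/g_INR = 0.127451/0.12714 = 1.0024461.
NOK growth factor: 1 + 0.0901×90/365 = 1.0222164.
That pins the INR growth at 1.0197221.
r = (1.0197221 − 1)/(90/365) = 0.079984 → 8.00%.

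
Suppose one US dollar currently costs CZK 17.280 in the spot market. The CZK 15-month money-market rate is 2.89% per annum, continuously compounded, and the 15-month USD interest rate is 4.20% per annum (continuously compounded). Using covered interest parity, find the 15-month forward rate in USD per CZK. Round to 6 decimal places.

0.058826

T = 15/12 years.
CZK growth factor: e^(0.0289×15/12) = 1.0367854.
Growth of 1 USD over T: e^(0.0420×15/12) = 1.0539026.
CIP: F = S · (grow CZK)/(grow USD) = 17.28 × 1.0367854/1.0539026 = 16.99934 CZK per USD.
Quoted the other way: 1/16.99934 = 0.058826 USD per CZK.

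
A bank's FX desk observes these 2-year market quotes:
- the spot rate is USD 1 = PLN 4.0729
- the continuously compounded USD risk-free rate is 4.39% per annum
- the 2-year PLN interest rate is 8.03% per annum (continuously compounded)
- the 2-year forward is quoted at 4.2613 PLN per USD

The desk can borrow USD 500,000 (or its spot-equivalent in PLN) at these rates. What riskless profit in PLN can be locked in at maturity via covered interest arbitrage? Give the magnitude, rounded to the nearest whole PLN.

PLN 65,051

T = 2 years.
Route A — deposit USD, sell forward: 500,000 × 1.091769746 × 4.2613 = PLN 2,326,179.21.
Route B — convert at spot, deposit PLN: 500,000 × 4.0729 × 1.174215189 = PLN 2,391,230.52.
The quoted forward undervalues USD, so borrow USD, convert to PLN at spot, deposit the PLN at 8.03%, and buy USD forward at 4.2613 to cover the loan.
Profit = 2,391,230.52 − 2,326,179.21 = PLN 65,051.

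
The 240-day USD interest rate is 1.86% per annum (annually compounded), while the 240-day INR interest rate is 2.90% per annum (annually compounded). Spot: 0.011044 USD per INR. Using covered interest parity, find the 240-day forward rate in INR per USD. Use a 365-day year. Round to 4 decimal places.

91.1537

T = 240/365 years.
USD accumulates by (1 + 0.0186)^(240/365) = 1.01219151.
Growth of 1 INR over T: (1 + 0.0290)^(240/365) = 1.01897501.
So F = 0.011044 × 1.01219151 / 1.01897501 = 0.010970478 (USD/INR).
Quoted the other way: 1/0.010970478 = 91.1537 INR per USD.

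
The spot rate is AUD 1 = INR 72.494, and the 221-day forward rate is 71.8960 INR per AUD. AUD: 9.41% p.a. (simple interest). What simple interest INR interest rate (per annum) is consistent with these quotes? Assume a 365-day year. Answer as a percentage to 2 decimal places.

7.97%

T = 221/365 years.
By CIP, F/S equals the INR-to-AUD growth ratio: 71.896/72.494 = 0.9917510.
AUD growth factor: 1 + 0.0941×221/365 = 1.0569756.
Hence g_INR = 1.0482566.
(1.0482566 − 1)/T = 0.079700, i.e. 7.97%.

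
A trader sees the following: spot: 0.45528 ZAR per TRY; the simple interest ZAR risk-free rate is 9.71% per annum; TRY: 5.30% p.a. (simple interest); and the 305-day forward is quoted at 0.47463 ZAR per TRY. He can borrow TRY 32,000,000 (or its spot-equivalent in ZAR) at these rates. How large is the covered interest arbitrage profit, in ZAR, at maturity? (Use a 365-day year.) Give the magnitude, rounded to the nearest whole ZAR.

ZAR 109,747

T = 305/365 years.
Route A — deposit TRY, sell forward: 32,000,000 × 1.0442876712 × 0.47463 = ZAR 15,860,808.24.
Route B — convert at spot, deposit ZAR: 32,000,000 × 0.45528 × 1.0811383562 = ZAR 15,751,061.47.
The quoted forward overvalues TRY, so borrow ZAR, buy TRY at spot, deposit the TRY at 5.30%, and sell the proceeds forward at 0.47463.
Arbitrage profit = |15,860,808.24 − 15,751,061.47| = ZAR 109,747.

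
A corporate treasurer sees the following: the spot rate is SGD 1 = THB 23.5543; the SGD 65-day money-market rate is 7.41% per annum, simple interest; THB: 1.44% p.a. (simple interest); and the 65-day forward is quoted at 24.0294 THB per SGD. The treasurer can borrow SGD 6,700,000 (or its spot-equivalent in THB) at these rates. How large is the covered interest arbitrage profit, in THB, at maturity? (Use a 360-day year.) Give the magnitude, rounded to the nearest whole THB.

THB 4,926,860

T = 65/360 years.
Route A — deposit SGD, sell forward: 6,700,000 × 1.01337916667 × 24.0294 = THB 163,150,985.43.
Route B — convert at spot, deposit THB: 6,700,000 × 23.5543 × 1.002600 = THB 158,224,125.91.
The quoted forward overvalues SGD, so borrow THB, buy SGD at spot, deposit the SGD at 7.41%, and sell the proceeds forward at 24.0294.
Profit = 163,150,985.43 − 158,224,125.91 = THB 4,926,860.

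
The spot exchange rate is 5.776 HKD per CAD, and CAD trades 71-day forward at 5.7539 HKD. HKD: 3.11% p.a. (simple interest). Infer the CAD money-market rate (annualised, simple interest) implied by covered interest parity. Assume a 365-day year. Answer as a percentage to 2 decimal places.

T = 71/365 years.
F/S = 5.7539/5.776 = 0.9961738 = (growth of HKD) / (growth of CAD).
The HKD side grows by 1 + 0.0311×71/365 = 1.0060496.
So the CAD growth factor = 1.0099137.
r = (1.0099137 − 1)/(71/365) = 0.050965 → 5.10%.

5.10%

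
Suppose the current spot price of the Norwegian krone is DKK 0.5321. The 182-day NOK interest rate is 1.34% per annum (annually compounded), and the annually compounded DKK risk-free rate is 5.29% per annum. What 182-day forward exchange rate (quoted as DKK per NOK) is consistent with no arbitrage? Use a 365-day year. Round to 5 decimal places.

T = 182/365 years.
Growth of 1 DKK over T: (1 + 0.0529)^(182/365) = 1.0260367.
Growth of 1 NOK over T: (1 + 0.0134)^(182/365) = 1.0066593.
CIP: F = S · (grow DKK)/(grow NOK) = 0.5321 × 1.0260367/1.0066593 = 0.5423425 DKK per NOK.

0.54234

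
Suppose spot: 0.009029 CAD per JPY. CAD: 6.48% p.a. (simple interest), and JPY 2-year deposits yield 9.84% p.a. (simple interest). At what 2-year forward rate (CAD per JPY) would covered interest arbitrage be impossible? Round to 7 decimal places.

0.0085220

T = 2 years.
CAD accumulates by 1 + 0.0648×2 = 1.129600.
JPY growth factor: 1 + 0.0984×2 = 1.196800.
CIP: F = S · (grow CAD)/(grow JPY) = 0.009029 × 1.129600/1.196800 = 0.008522024 CAD per JPY.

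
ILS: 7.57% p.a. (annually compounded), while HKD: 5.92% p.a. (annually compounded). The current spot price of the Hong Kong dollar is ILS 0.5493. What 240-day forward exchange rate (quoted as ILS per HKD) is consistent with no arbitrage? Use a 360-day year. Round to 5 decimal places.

T = 240/360 years.
Growth of 1 ILS over T: (1 + 0.0757)^(240/360) = 1.0498505.
HKD growth factor: (1 + 0.0592)^(240/360) = 1.0390872.
So F = 0.5493 × 1.0498505 / 1.0390872 = 0.5549899 (ILS/HKD).

0.55499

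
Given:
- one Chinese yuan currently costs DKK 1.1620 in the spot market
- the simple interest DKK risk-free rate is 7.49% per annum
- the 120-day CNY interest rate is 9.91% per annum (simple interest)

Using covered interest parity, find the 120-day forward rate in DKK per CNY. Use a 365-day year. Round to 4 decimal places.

T = 120/365 years.
DKK growth factor: 1 + 0.0749×120/365 = 1.0246247.
CNY growth factor: 1 + 0.0991×120/365 = 1.0325808.
So F = 1.162 × 1.0246247 / 1.0325808 = 1.153047 (DKK/CNY).

1.1530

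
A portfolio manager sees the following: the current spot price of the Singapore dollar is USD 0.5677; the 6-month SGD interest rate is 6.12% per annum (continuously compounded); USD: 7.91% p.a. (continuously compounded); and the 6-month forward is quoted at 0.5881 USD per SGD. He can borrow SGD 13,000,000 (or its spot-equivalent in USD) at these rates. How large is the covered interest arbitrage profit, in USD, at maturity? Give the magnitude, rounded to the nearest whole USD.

T = 6/12 years.
Invest the SGD and cover forward: 13,000,000 × 1.031072992 × 0.5881 = USD 7,882,862.35.
Convert at spot and invest in USD: 13,000,000 × 0.5677 × 1.040342515 = USD 7,677,831.79.
The quoted forward overvalues SGD, so borrow USD, buy SGD at spot, deposit the SGD at 6.12%, and sell the proceeds forward at 0.5881.
Arbitrage profit = |7,882,862.35 − 7,677,831.79| = USD 205,031.

USD 205,031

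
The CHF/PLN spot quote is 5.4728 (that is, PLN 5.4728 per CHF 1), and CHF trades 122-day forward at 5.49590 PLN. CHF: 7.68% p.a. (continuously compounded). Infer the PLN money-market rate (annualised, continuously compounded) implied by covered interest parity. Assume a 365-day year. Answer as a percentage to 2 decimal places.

T = 122/365 years.
CIP gives F = S · g_PLN/g_CHF, so g_PLN/g_CHF = 5.4959/5.4728 = 1.0042209.
CHF growth factor: e^(0.0768×122/365) = 1.0260025.
That pins the PLN growth at 1.0303332.
Take logs: ln 1.0303332 / (122/365) = 0.089402, so 8.94%.

8.94%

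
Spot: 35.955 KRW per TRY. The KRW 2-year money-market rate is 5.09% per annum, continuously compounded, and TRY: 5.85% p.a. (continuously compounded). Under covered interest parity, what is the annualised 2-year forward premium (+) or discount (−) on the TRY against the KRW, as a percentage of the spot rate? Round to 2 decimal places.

T = 2 years.
No-arbitrage forward: 35.955 × 1.107162 / 1.1241194 = 35.412617 KRW/TRY.
(F − S)/S ÷ T = (35.412617 − 35.955)/35.955/2 = -0.007543 → -0.75%.

-0.75%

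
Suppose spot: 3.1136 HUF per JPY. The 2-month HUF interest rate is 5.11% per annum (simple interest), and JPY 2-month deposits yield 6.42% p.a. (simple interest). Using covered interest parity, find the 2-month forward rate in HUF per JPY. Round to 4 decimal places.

T = 2/12 years.
Growth of 1 HUF over T: 1 + 0.0511×2/12 = 1.0085167.
JPY growth factor: 1 + 0.0642×2/12 = 1.010700.
So F = 3.1136 × 1.0085167 / 1.010700 = 3.106874 (HUF/JPY).

3.1069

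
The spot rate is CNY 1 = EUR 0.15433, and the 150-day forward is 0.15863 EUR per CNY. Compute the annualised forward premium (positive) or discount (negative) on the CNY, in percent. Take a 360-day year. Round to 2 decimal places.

T = 150/360 years.
CNY trades forward at +2.78624% vs spot over the period.
Per annum: 0.0278624 / (150/360) = 0.066870 = 6.69%.

+6.69%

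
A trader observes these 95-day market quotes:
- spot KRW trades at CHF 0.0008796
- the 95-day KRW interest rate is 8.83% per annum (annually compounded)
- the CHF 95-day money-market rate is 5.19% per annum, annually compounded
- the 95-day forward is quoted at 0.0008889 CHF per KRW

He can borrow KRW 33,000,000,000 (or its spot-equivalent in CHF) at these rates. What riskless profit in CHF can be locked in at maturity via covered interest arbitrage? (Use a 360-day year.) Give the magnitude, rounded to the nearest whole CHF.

CHF 579,100

T = 95/360 years.
Route A — deposit KRW, sell forward: 33,000,000,000 × 1.0225806135 × 0.0008889 = CHF 29,996,072.94.
Route B — convert at spot, deposit CHF: 33,000,000,000 × 0.0008796 × 1.0134418035 = CHF 29,416,972.54.
The quoted forward overvalues KRW, so borrow CHF, buy KRW at spot, deposit the KRW at 8.83%, and sell the proceeds forward at 0.0008889.
Profit = 29,996,072.94 − 29,416,972.54 = CHF 579,100.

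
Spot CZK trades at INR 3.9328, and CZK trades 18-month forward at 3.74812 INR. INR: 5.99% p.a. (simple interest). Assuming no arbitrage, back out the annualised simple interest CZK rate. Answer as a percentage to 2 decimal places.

T = 18/12 years.
By CIP, F/S equals the INR-to-CZK growth ratio: 3.74812/3.9328 = 0.9530411.
INR growth factor: 1 + 0.0599×18/12 = 1.089850.
So the CZK growth factor = 1.1435498.
(1.1435498 − 1)/T = 0.095700, i.e. 9.57%.

9.57%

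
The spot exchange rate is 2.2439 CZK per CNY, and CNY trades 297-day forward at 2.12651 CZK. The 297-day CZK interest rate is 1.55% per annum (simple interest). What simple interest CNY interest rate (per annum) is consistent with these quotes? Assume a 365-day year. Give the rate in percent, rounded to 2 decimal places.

8.42%

T = 297/365 years.
CIP gives F = S · g_CZK/g_CNY, so g_CZK/g_CNY = 2.12651/2.2439 = 0.9476848.
CZK growth factor: 1 + 0.0155×297/365 = 1.0126123.
That pins the CNY growth at 1.0685117.
(1.0685117 − 1)/T = 0.084198, i.e. 8.42%.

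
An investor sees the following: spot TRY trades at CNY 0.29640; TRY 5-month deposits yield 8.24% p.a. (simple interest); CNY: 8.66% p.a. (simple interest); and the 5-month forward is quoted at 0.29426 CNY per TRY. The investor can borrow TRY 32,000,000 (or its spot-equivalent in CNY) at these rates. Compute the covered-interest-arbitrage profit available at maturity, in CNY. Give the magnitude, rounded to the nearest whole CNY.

T = 5/12 years.
Keep in TRY, deliver into the forward: 32,000,000·1.034333333·0.29426 = CNY 9,739,613.65.
Swap to CNY now, deposit: 32,000,000·0.29640·1.036083333 = CNY 9,827,043.20.
The quoted forward undervalues TRY, so borrow TRY, convert to CNY at spot, deposit the CNY at 8.66%, and buy TRY forward at 0.29426 to cover the loan.
Profit = 9,827,043.20 − 9,739,613.65 = CNY 87,430.

CNY 87,430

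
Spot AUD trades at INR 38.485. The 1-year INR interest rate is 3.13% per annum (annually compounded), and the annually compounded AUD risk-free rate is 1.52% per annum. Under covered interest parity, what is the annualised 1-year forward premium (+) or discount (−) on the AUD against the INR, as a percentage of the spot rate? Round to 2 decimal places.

T = 1 year.
CIP forward (INR per AUD) = 38.485 × 1.031300/1.015200 = 39.095331.
Annualised premium = (F − S)/S × (1/T) = (39.095331 − 38.485)/38.485 ÷ 1 = 1.59%.

+1.59%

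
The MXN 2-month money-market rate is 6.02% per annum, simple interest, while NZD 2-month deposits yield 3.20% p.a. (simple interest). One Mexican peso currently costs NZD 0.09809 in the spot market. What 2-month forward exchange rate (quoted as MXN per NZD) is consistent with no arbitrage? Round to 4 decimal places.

T = 2/12 years.
Growth of 1 NZD over T: 1 + 0.0320×2/12 = 1.00533333.
MXN growth factor: 1 + 0.0602×2/12 = 1.01003333.
CIP: F = S · (grow NZD)/(grow MXN) = 0.09809 × 1.00533333/1.01003333 = 0.097633557 NZD per MXN.
Quoted the other way: 1/0.097633557 = 10.2424 MXN per NZD.

10.2424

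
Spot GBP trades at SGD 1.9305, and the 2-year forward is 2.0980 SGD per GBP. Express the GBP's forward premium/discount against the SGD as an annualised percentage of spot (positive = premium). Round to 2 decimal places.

+4.34%

T = 2 years.
GBP trades forward at +8.67651% vs spot over the period.
Per annum: 0.0867651 / 2 = 0.043383 = 4.34%.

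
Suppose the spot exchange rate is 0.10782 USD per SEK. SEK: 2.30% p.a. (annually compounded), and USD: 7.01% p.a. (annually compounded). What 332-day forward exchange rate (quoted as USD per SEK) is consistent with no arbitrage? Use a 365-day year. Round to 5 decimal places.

0.11233

T = 332/365 years.
USD growth factor: (1 + 0.0701)^(332/365) = 1.0635651.
Growth of 1 SEK over T: (1 + 0.0230)^(332/365) = 1.020899.
CIP: F = S · (grow USD)/(grow SEK) = 0.10782 × 1.0635651/1.020899 = 0.1123261 USD per SEK.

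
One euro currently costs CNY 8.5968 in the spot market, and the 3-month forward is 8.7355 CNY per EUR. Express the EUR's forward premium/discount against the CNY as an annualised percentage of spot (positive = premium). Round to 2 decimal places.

T = 3/12 years.
Period premium: (8.7355 − 8.5968)/8.5968 = 0.0161339.
Annualise by dividing by T: 0.0161339 / (3/12) = 0.064536 → 6.45%.

+6.45%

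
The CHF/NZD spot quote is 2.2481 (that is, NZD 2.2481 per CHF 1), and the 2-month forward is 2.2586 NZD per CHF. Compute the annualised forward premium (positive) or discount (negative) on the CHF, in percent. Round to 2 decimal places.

T = 2/12 years.
(F − S)/S = (2.2586 − 2.2481)/2.2481 = 0.0046706.
×(1/T) gives 2.80% p.a.

+2.80%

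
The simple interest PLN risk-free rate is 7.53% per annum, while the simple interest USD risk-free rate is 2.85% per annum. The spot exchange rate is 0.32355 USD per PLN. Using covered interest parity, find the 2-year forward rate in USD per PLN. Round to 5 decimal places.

T = 2 years.
USD growth factor: 1 + 0.0285×2 = 1.057000.
Growth of 1 PLN over T: 1 + 0.0753×2 = 1.150600.
So F = 0.32355 × 1.057000 / 1.150600 = 0.2972296 (USD/PLN).

0.29723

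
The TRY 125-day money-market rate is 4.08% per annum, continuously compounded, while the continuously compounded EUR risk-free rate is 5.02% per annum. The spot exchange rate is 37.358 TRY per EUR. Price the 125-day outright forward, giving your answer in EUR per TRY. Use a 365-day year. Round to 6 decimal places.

T = 125/365 years.
Growth of 1 TRY over T: e^(0.0408×125/365) = 1.0140707.
Growth of 1 EUR over T: e^(0.0502×125/365) = 1.0173404.
So F = 37.358 × 1.0140707 / 1.0173404 = 37.23793 (TRY/EUR).
Invert for EUR per TRY: 1 / 37.23793 = 0.026854.

0.026854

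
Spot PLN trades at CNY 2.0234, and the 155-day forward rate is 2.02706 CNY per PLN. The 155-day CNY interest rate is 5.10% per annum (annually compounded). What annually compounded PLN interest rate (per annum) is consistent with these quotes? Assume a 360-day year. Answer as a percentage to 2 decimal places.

T = 155/360 years.
CIP gives F = S · g_CNY/g_PLN, so g_CNY/g_PLN = 2.02706/2.0234 = 1.0018088.
CNY growth factor: (1 + 0.0510)^(155/360) = 1.0216477.
Hence g_PLN = 1.0198031.
r = 1.0198031^(360/155) − 1 = 0.046598 → 4.66%.

4.66%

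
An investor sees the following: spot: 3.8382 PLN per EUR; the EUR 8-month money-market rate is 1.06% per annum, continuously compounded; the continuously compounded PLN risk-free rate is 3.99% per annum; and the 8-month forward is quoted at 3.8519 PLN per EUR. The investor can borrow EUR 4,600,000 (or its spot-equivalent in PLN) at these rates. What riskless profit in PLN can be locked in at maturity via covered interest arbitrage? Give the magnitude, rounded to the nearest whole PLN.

PLN 287,268

T = 8/12 years.
Keep in EUR, deliver into the forward: 4,600,000·1.0070916945·3.8519 = PLN 17,844,395.89.
Swap to PLN now, deposit: 4,600,000·3.8382·1.0269569378 = PLN 18,131,664.15.
The quoted forward undervalues EUR, so borrow EUR, convert to PLN at spot, deposit the PLN at 3.99%, and buy EUR forward at 3.8519 to cover the loan.
Arbitrage profit = |17,844,395.89 − 18,131,664.15| = PLN 287,268.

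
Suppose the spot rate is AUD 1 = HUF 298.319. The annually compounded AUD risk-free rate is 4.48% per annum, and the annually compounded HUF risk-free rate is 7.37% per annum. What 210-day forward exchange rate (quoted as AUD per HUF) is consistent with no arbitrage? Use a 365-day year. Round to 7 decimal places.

T = 210/365 years.
Growth of 1 HUF over T: (1 + 0.0737)^(210/365) = 1.0417614.
AUD growth factor: (1 + 0.0448)^(210/365) = 1.0255352.
So F = 298.319 × 1.0417614 / 1.0255352 = 303.0391 (HUF/AUD).
Invert for AUD per HUF: 1 / 303.0391 = 0.0032999.

0.0032999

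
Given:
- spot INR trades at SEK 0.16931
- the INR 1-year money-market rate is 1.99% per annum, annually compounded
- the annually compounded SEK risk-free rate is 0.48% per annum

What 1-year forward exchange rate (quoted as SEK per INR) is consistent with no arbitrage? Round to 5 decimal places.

T = 1 year.
SEK growth factor: (1 + 0.0048)^1 = 1.004800.
INR accumulates by (1 + 0.0199)^1 = 1.019900.
CIP: F = S · (grow SEK)/(grow INR) = 0.16931 × 1.004800/1.019900 = 0.1668033 SEK per INR.

0.16680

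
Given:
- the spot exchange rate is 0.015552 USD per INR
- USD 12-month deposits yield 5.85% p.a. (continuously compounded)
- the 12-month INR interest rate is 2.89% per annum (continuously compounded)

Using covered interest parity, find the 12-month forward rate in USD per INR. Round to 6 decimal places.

0.016019

T = 1 year.
Growth of 1 USD over T: e^(0.0585×1) = 1.060245.
INR accumulates by e^(0.0289×1) = 1.0293217.
So F = 0.015552 × 1.060245 / 1.0293217 = 0.01601922 (USD/INR).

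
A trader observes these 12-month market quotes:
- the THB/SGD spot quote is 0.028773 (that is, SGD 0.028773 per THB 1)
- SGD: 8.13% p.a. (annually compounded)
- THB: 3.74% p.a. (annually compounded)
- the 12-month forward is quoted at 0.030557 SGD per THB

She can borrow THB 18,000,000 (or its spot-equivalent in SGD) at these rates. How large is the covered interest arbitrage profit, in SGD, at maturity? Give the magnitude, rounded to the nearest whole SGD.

T = 1 year.
Keep in THB, deliver into the forward: 18,000,000·1.037400·0.030557 = SGD 570,596.97.
Swap to SGD now, deposit: 18,000,000·0.028773·1.081300 = SGD 560,020.41.
The quoted forward overvalues THB, so borrow SGD, buy THB at spot, deposit the THB at 3.74%, and sell the proceeds forward at 0.030557.
Arbitrage profit = |570,596.97 − 560,020.41| = SGD 10,577.

SGD 10,577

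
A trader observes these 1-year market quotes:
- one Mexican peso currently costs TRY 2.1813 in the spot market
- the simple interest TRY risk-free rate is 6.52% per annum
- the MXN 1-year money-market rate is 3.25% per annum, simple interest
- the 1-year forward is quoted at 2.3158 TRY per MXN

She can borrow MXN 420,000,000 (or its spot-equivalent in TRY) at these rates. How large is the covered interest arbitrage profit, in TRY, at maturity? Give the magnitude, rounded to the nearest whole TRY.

T = 1 year.
Invest the MXN and cover forward: 420,000,000 × 1.032500 × 2.3158 = TRY 1,004,246,670.00.
Convert at spot and invest in TRY: 420,000,000 × 2.1813 × 1.065200 = TRY 975,878,719.20.
The quoted forward overvalues MXN, so borrow TRY, buy MXN at spot, deposit the MXN at 3.25%, and sell the proceeds forward at 2.3158.
The gap between the two covered legs is TRY 28,367,951.

TRY 28,367,951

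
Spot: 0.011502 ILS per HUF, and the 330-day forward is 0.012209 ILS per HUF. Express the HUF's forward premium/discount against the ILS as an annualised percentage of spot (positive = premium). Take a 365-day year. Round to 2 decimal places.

T = 330/365 years.
Period premium: (0.012209 − 0.011502)/0.011502 = 0.0614676.
×(1/T) gives 6.80% p.a.

+6.80%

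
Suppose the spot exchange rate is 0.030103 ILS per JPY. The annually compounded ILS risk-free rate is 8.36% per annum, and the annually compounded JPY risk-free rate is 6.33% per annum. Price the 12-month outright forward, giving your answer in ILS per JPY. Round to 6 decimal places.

0.030678

T = 1 year.
ILS growth factor: (1 + 0.0836)^1 = 1.083600.
JPY growth factor: (1 + 0.0633)^1 = 1.063300.
So F = 0.030103 × 1.083600 / 1.063300 = 0.03067771 (ILS/JPY).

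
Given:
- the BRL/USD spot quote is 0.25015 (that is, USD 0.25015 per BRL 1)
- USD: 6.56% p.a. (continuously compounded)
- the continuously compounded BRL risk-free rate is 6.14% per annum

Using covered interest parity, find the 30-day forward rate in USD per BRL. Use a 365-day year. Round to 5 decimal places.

0.25024

T = 30/365 years.
USD growth factor: e^(0.0656×30/365) = 1.0054063.
BRL accumulates by e^(0.0614×30/365) = 1.0050593.
Forward (USD per BRL) = 0.25015 × 1.0054063 / 1.0050593 = 0.2502364.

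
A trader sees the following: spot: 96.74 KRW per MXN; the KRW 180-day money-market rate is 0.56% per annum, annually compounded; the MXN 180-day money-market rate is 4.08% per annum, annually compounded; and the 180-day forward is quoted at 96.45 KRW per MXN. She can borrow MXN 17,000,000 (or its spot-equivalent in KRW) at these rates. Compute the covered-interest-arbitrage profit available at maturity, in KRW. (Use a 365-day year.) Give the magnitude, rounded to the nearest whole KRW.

T = 180/365 years.
Invest the MXN and cover forward: 17,000,000 × 1.019916664419 × 96.45 = KRW 1,672,306,358.81.
Convert at spot and invest in KRW: 17,000,000 × 96.74 × 1.002757735557 = KRW 1,649,115,316.74.
The quoted forward overvalues MXN, so borrow KRW, buy MXN at spot, deposit the MXN at 4.08%, and sell the proceeds forward at 96.45.
The gap between the two covered legs is KRW 23,191,042.

KRW 23,191,042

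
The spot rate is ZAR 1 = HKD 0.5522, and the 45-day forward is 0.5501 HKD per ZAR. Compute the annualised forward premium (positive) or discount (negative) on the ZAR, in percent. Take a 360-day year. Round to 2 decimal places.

T = 45/360 years.
ZAR trades forward at -0.38030% vs spot over the period.
Per annum: -0.0038030 / (45/360) = -0.030424 = -3.04%.

-3.04%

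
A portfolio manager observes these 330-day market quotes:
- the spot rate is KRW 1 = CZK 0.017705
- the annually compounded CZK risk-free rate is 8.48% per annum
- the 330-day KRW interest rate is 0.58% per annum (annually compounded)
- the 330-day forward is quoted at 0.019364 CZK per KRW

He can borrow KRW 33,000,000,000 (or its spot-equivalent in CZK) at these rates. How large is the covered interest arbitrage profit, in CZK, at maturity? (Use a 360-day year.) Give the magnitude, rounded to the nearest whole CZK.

T = 330/360 years.
Invest the KRW and cover forward: 33,000,000,000 × 1.00531538449 × 0.019364 = CZK 642,408,594.47.
Convert at spot and invest in CZK: 33,000,000,000 × 0.017705 × 1.07746673309 = CZK 629,526,100.81.
The quoted forward overvalues KRW, so borrow CZK, buy KRW at spot, deposit the KRW at 0.58%, and sell the proceeds forward at 0.019364.
The gap between the two covered legs is CZK 12,882,494.

CZK 12,882,494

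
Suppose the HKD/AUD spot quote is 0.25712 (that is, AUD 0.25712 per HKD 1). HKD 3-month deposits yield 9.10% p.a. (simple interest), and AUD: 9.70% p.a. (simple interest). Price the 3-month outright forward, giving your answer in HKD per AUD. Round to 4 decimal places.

3.8835

T = 3/12 years.
AUD accumulates by 1 + 0.0970×3/12 = 1.024250.
HKD accumulates by 1 + 0.0910×3/12 = 1.022750.
Forward (AUD per HKD) = 0.25712 × 1.024250 / 1.022750 = 0.2574971.
Quoted the other way: 1/0.2574971 = 3.8835 HKD per AUD.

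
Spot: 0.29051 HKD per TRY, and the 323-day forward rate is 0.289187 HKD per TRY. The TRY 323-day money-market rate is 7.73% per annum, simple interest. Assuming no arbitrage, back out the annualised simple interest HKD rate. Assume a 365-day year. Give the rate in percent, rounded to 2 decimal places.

7.18%

T = 323/365 years.
CIP gives F = S · g_HKD/g_TRY, so g_HKD/g_TRY = 0.289187/0.29051 = 0.9954459.
TRY growth factor: 1 + 0.0773×323/365 = 1.0684052.
That pins the HKD growth at 1.0635396.
(1.0635396 − 1)/T = 0.071802, i.e. 7.18%.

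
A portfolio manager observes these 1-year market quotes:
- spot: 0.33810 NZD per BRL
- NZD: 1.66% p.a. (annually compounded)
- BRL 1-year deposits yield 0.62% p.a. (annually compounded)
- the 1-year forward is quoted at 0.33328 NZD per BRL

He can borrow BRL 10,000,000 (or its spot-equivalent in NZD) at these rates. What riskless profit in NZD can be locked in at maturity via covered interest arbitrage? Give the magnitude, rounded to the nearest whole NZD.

NZD 83,661

T = 1 year.
Keep in BRL, deliver into the forward: 10,000,000·1.006200·0.33328 = NZD 3,353,463.36.
Swap to NZD now, deposit: 10,000,000·0.33810·1.016600 = NZD 3,437,124.60.
The quoted forward undervalues BRL, so borrow BRL, convert to NZD at spot, deposit the NZD at 1.66%, and buy BRL forward at 0.33328 to cover the loan.
Arbitrage profit = |3,353,463.36 − 3,437,124.60| = NZD 83,661.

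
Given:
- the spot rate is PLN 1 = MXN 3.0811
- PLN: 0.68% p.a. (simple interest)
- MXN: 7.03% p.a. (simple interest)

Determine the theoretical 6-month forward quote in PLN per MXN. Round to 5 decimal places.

T = 6/12 years.
MXN accumulates by 1 + 0.0703×6/12 = 1.035150.
Growth of 1 PLN over T: 1 + 0.0068×6/12 = 1.003400.
So F = 3.0811 × 1.035150 / 1.003400 = 3.178593 (MXN/PLN).
Quoted the other way: 1/3.178593 = 0.31460 PLN per MXN.

0.31460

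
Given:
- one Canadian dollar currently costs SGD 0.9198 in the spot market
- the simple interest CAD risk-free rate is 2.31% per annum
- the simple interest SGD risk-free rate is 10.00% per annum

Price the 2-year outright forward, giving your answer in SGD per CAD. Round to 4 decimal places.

T = 2 years.
Growth of 1 SGD over T: 1 + 0.1000×2 = 1.200000.
Growth of 1 CAD over T: 1 + 0.0231×2 = 1.046200.
CIP: F = S · (grow SGD)/(grow CAD) = 0.9198 × 1.200000/1.046200 = 1.055018 SGD per CAD.

1.0550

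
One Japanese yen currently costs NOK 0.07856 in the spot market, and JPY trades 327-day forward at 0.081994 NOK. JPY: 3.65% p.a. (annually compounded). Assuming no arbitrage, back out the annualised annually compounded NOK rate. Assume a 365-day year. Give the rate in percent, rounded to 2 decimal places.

T = 327/365 years.
CIP gives F = S · g_NOK/g_JPY, so g_NOK/g_JPY = 0.081994/0.07856 = 1.0437118.
The JPY side grows by (1 + 0.0365)^(327/365) = 1.0326387.
So the NOK growth factor = 1.0777772.
Annualise: 1.0777772^(365/327) − 1 = 0.087199 = 8.72%.

8.72%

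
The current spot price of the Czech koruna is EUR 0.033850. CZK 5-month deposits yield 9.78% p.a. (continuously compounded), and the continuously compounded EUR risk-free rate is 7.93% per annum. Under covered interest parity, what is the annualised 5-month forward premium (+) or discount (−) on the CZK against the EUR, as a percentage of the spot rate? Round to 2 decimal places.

-1.84%

T = 5/12 years.
No-arbitrage forward: 0.03385 × 1.0335936 / 1.0415917 = 0.033590075 EUR/CZK.
(F − S)/S ÷ T = (0.033590075 − 0.03385)/0.03385/(5/12) = -0.018429 → -1.84%.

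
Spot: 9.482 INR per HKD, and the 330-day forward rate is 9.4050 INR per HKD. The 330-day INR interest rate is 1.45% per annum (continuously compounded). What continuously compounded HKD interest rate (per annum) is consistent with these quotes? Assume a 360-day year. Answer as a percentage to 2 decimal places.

T = 330/360 years.
F/S = 9.405/9.482 = 0.9918794 = (growth of INR) / (growth of HKD).
INR growth factor: e^(0.0145×330/360) = 1.0133804.
So the HKD growth factor = 1.021677.
r = ln(1.021677)/(330/360) = 0.023395 → 2.34%.

2.34%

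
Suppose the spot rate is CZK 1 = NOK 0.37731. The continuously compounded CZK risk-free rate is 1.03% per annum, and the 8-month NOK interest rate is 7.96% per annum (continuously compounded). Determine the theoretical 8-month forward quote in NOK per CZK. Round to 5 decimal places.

T = 8/12 years.
NOK accumulates by e^(0.0796×8/12) = 1.0544999.
Growth of 1 CZK over T: e^(0.0103×8/12) = 1.0068903.
So F = 0.37731 × 1.0544999 / 1.0068903 = 0.3951507 (NOK/CZK).

0.39515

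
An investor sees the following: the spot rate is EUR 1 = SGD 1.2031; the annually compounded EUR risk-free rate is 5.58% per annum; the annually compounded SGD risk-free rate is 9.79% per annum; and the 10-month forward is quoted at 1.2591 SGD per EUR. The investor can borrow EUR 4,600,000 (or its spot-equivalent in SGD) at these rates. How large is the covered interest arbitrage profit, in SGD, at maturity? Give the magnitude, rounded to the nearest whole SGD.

T = 10/12 years.
Invest the EUR and cover forward: 4,600,000 × 1.04628833 × 1.2591 = SGD 6,059,955.53.
Convert at spot and invest in SGD: 4,600,000 × 1.2031 × 1.080941824 = SGD 5,982,213.10.
The quoted forward overvalues EUR, so borrow SGD, buy EUR at spot, deposit the EUR at 5.58%, and sell the proceeds forward at 1.2591.
Profit = 6,059,955.53 − 5,982,213.10 = SGD 77,742.

SGD 77,742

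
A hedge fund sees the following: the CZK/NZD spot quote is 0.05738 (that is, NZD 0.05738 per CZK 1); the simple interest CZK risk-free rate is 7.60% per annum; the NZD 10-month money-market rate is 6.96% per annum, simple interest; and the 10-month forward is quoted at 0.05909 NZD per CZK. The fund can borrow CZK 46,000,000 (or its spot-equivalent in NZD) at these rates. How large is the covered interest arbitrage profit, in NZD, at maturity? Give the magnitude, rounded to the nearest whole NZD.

NZD 97,719

T = 10/12 years.
Keep in CZK, deliver into the forward: 46,000,000·1.063333333·0.05909 = NZD 2,890,288.87.
Swap to NZD now, deposit: 46,000,000·0.05738·1.058000 = NZD 2,792,569.84.
The quoted forward overvalues CZK, so borrow NZD, buy CZK at spot, deposit the CZK at 7.60%, and sell the proceeds forward at 0.05909.
The gap between the two covered legs is NZD 97,719.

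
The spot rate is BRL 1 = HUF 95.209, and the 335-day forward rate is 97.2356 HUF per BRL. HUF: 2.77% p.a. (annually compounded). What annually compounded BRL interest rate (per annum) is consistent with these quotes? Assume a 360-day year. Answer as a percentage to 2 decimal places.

T = 335/360 years.
By CIP, F/S equals the HUF-to-BRL growth ratio: 97.2356/95.209 = 1.0212858.
HUF growth factor: (1 + 0.0277)^(335/360) = 1.0257518.
So the BRL growth factor = 1.0043729.
r = 1.0043729^(360/335) − 1 = 0.004700 → 0.47%.

0.47%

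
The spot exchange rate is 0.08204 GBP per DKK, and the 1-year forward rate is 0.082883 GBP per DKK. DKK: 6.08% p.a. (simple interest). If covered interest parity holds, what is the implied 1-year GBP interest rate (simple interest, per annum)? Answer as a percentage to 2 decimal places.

7.17%

T = 1 year.
By CIP, F/S equals the GBP-to-DKK growth ratio: 0.082883/0.08204 = 1.0102755.
DKK growth factor: 1 + 0.0608×1 = 1.060800.
Hence g_GBP = 1.0717003.
(1.0717003 − 1)/T = 0.071700, i.e. 7.17%.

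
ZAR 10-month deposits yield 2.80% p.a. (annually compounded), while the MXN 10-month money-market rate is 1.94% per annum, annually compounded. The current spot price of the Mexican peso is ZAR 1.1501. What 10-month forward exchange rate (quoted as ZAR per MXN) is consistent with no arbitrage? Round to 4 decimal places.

1.1582

T = 10/12 years.
ZAR accumulates by (1 + 0.0280)^(10/12) = 1.0232795.
Growth of 1 MXN over T: (1 + 0.0194)^(10/12) = 1.0161407.
So F = 1.1501 × 1.0232795 / 1.0161407 = 1.158180 (ZAR/MXN).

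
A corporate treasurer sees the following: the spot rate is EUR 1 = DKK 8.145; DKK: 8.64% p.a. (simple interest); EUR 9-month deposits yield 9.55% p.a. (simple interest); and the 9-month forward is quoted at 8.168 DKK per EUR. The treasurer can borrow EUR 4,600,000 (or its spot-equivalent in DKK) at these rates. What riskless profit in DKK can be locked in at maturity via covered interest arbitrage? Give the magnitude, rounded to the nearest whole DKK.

DKK 369,090

T = 9/12 years.
Invest the EUR and cover forward: 4,600,000 × 1.071625 × 8.168 = DKK 40,263,951.80.
Convert at spot and invest in DKK: 4,600,000 × 8.145 × 1.064800 = DKK 39,894,861.60.
The quoted forward overvalues EUR, so borrow DKK, buy EUR at spot, deposit the EUR at 9.55%, and sell the proceeds forward at 8.168.
The gap between the two covered legs is DKK 369,090.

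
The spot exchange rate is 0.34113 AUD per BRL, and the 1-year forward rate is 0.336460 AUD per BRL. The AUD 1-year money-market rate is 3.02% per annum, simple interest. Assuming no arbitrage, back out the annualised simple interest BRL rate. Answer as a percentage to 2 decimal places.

4.45%

T = 1 year.
By CIP, F/S equals the AUD-to-BRL growth ratio: 0.33646/0.34113 = 0.9863102.
The AUD side grows by 1 + 0.0302×1 = 1.030200.
So the BRL growth factor = 1.044499.
(1.044499 − 1)/T = 0.044499, i.e. 4.45%.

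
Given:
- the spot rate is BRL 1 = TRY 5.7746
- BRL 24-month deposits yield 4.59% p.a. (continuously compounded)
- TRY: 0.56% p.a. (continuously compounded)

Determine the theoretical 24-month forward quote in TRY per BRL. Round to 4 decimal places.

T = 2 years.
TRY accumulates by e^(0.0056×2) = 1.011263.
BRL accumulates by e^(0.0459×2) = 1.0961456.
CIP: F = S · (grow TRY)/(grow BRL) = 5.7746 × 1.011263/1.0961456 = 5.327430 TRY per BRL.

5.3274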